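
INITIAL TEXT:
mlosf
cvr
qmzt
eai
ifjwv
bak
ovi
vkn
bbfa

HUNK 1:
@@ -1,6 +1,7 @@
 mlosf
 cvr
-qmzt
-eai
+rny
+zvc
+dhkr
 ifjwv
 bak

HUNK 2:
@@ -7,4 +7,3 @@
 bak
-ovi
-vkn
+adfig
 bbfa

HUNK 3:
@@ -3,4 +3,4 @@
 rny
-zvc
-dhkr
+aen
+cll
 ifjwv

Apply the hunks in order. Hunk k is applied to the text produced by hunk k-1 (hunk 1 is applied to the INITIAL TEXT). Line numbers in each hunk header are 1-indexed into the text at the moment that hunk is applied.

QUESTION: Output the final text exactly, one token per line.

Hunk 1: at line 1 remove [qmzt,eai] add [rny,zvc,dhkr] -> 10 lines: mlosf cvr rny zvc dhkr ifjwv bak ovi vkn bbfa
Hunk 2: at line 7 remove [ovi,vkn] add [adfig] -> 9 lines: mlosf cvr rny zvc dhkr ifjwv bak adfig bbfa
Hunk 3: at line 3 remove [zvc,dhkr] add [aen,cll] -> 9 lines: mlosf cvr rny aen cll ifjwv bak adfig bbfa

Answer: mlosf
cvr
rny
aen
cll
ifjwv
bak
adfig
bbfa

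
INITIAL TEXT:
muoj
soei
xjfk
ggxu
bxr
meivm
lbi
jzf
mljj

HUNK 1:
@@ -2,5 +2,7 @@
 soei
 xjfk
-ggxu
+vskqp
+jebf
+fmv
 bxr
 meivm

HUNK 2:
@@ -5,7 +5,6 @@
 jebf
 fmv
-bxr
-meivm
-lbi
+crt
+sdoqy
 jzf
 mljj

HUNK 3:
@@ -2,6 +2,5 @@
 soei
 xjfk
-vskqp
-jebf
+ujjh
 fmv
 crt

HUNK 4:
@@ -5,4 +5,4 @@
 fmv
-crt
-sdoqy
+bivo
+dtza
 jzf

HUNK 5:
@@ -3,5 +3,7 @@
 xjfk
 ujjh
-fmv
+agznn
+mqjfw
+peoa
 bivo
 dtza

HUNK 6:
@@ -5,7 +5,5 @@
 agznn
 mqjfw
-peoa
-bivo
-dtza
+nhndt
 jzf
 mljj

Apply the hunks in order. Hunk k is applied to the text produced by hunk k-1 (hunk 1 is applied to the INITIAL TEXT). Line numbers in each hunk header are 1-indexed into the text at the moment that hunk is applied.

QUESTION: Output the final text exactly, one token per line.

Hunk 1: at line 2 remove [ggxu] add [vskqp,jebf,fmv] -> 11 lines: muoj soei xjfk vskqp jebf fmv bxr meivm lbi jzf mljj
Hunk 2: at line 5 remove [bxr,meivm,lbi] add [crt,sdoqy] -> 10 lines: muoj soei xjfk vskqp jebf fmv crt sdoqy jzf mljj
Hunk 3: at line 2 remove [vskqp,jebf] add [ujjh] -> 9 lines: muoj soei xjfk ujjh fmv crt sdoqy jzf mljj
Hunk 4: at line 5 remove [crt,sdoqy] add [bivo,dtza] -> 9 lines: muoj soei xjfk ujjh fmv bivo dtza jzf mljj
Hunk 5: at line 3 remove [fmv] add [agznn,mqjfw,peoa] -> 11 lines: muoj soei xjfk ujjh agznn mqjfw peoa bivo dtza jzf mljj
Hunk 6: at line 5 remove [peoa,bivo,dtza] add [nhndt] -> 9 lines: muoj soei xjfk ujjh agznn mqjfw nhndt jzf mljj

Answer: muoj
soei
xjfk
ujjh
agznn
mqjfw
nhndt
jzf
mljj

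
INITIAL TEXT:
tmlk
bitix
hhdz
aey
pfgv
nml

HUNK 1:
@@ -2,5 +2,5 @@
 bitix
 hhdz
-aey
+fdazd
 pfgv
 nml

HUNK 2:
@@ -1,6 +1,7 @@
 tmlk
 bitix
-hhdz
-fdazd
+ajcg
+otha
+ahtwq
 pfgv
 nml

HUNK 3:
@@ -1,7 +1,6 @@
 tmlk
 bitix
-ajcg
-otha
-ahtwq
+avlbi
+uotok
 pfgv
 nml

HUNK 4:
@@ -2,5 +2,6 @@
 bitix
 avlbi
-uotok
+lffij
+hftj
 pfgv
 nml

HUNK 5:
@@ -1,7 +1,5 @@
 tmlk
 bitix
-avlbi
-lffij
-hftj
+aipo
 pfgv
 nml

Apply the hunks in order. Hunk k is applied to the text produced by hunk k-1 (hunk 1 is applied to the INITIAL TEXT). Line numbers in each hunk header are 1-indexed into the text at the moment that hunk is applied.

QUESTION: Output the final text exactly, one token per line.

Hunk 1: at line 2 remove [aey] add [fdazd] -> 6 lines: tmlk bitix hhdz fdazd pfgv nml
Hunk 2: at line 1 remove [hhdz,fdazd] add [ajcg,otha,ahtwq] -> 7 lines: tmlk bitix ajcg otha ahtwq pfgv nml
Hunk 3: at line 1 remove [ajcg,otha,ahtwq] add [avlbi,uotok] -> 6 lines: tmlk bitix avlbi uotok pfgv nml
Hunk 4: at line 2 remove [uotok] add [lffij,hftj] -> 7 lines: tmlk bitix avlbi lffij hftj pfgv nml
Hunk 5: at line 1 remove [avlbi,lffij,hftj] add [aipo] -> 5 lines: tmlk bitix aipo pfgv nml

Answer: tmlk
bitix
aipo
pfgv
nml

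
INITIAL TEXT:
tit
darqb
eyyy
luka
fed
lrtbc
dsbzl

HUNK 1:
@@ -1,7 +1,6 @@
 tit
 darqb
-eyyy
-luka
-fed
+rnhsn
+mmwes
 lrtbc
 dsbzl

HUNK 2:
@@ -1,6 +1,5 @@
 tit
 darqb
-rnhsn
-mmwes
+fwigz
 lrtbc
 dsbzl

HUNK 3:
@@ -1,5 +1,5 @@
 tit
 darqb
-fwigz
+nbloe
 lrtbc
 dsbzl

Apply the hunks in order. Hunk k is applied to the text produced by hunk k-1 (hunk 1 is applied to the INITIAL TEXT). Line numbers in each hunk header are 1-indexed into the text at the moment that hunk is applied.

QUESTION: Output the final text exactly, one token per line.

Answer: tit
darqb
nbloe
lrtbc
dsbzl

Derivation:
Hunk 1: at line 1 remove [eyyy,luka,fed] add [rnhsn,mmwes] -> 6 lines: tit darqb rnhsn mmwes lrtbc dsbzl
Hunk 2: at line 1 remove [rnhsn,mmwes] add [fwigz] -> 5 lines: tit darqb fwigz lrtbc dsbzl
Hunk 3: at line 1 remove [fwigz] add [nbloe] -> 5 lines: tit darqb nbloe lrtbc dsbzl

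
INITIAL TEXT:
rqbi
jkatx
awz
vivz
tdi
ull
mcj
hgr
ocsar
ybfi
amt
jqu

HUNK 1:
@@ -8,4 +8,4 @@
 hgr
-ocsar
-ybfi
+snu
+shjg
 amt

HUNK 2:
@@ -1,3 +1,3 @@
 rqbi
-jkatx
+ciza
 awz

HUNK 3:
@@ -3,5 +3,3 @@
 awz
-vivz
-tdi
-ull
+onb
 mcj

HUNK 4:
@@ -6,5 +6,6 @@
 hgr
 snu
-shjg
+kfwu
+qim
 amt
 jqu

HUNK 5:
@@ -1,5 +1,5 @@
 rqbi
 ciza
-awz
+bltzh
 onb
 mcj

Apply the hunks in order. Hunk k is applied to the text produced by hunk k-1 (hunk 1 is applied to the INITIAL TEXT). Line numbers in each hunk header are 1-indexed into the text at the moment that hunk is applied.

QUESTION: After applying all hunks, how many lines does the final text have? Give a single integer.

Hunk 1: at line 8 remove [ocsar,ybfi] add [snu,shjg] -> 12 lines: rqbi jkatx awz vivz tdi ull mcj hgr snu shjg amt jqu
Hunk 2: at line 1 remove [jkatx] add [ciza] -> 12 lines: rqbi ciza awz vivz tdi ull mcj hgr snu shjg amt jqu
Hunk 3: at line 3 remove [vivz,tdi,ull] add [onb] -> 10 lines: rqbi ciza awz onb mcj hgr snu shjg amt jqu
Hunk 4: at line 6 remove [shjg] add [kfwu,qim] -> 11 lines: rqbi ciza awz onb mcj hgr snu kfwu qim amt jqu
Hunk 5: at line 1 remove [awz] add [bltzh] -> 11 lines: rqbi ciza bltzh onb mcj hgr snu kfwu qim amt jqu
Final line count: 11

Answer: 11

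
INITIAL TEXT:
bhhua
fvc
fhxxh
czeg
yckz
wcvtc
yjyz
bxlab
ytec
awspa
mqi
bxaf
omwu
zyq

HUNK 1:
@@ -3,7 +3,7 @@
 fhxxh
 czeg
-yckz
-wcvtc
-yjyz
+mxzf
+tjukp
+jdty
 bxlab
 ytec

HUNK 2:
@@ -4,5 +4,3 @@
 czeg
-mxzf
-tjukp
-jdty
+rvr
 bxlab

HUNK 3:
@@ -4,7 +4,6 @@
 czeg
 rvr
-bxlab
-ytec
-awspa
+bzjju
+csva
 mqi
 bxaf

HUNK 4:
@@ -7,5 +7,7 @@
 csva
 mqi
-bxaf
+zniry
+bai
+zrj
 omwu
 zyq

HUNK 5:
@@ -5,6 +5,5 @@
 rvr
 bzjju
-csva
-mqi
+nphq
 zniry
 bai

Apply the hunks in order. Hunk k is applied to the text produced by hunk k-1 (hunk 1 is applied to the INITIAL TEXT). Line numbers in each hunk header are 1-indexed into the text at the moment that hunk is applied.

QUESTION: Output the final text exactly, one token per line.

Answer: bhhua
fvc
fhxxh
czeg
rvr
bzjju
nphq
zniry
bai
zrj
omwu
zyq

Derivation:
Hunk 1: at line 3 remove [yckz,wcvtc,yjyz] add [mxzf,tjukp,jdty] -> 14 lines: bhhua fvc fhxxh czeg mxzf tjukp jdty bxlab ytec awspa mqi bxaf omwu zyq
Hunk 2: at line 4 remove [mxzf,tjukp,jdty] add [rvr] -> 12 lines: bhhua fvc fhxxh czeg rvr bxlab ytec awspa mqi bxaf omwu zyq
Hunk 3: at line 4 remove [bxlab,ytec,awspa] add [bzjju,csva] -> 11 lines: bhhua fvc fhxxh czeg rvr bzjju csva mqi bxaf omwu zyq
Hunk 4: at line 7 remove [bxaf] add [zniry,bai,zrj] -> 13 lines: bhhua fvc fhxxh czeg rvr bzjju csva mqi zniry bai zrj omwu zyq
Hunk 5: at line 5 remove [csva,mqi] add [nphq] -> 12 lines: bhhua fvc fhxxh czeg rvr bzjju nphq zniry bai zrj omwu zyq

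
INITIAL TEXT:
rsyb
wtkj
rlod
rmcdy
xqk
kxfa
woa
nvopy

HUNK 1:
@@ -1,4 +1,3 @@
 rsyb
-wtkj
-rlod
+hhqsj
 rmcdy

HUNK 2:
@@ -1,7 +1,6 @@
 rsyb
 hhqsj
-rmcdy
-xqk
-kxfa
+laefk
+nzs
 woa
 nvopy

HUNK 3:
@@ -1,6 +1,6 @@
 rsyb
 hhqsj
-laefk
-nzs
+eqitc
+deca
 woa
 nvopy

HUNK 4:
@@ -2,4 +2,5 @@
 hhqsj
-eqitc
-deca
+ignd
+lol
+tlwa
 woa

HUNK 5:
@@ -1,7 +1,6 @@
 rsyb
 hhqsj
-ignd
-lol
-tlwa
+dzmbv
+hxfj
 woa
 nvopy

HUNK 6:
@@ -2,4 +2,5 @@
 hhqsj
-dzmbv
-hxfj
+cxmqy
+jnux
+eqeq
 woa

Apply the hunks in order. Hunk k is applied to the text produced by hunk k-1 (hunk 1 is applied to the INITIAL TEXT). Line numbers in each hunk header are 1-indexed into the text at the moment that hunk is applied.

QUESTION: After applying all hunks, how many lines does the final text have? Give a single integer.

Answer: 7

Derivation:
Hunk 1: at line 1 remove [wtkj,rlod] add [hhqsj] -> 7 lines: rsyb hhqsj rmcdy xqk kxfa woa nvopy
Hunk 2: at line 1 remove [rmcdy,xqk,kxfa] add [laefk,nzs] -> 6 lines: rsyb hhqsj laefk nzs woa nvopy
Hunk 3: at line 1 remove [laefk,nzs] add [eqitc,deca] -> 6 lines: rsyb hhqsj eqitc deca woa nvopy
Hunk 4: at line 2 remove [eqitc,deca] add [ignd,lol,tlwa] -> 7 lines: rsyb hhqsj ignd lol tlwa woa nvopy
Hunk 5: at line 1 remove [ignd,lol,tlwa] add [dzmbv,hxfj] -> 6 lines: rsyb hhqsj dzmbv hxfj woa nvopy
Hunk 6: at line 2 remove [dzmbv,hxfj] add [cxmqy,jnux,eqeq] -> 7 lines: rsyb hhqsj cxmqy jnux eqeq woa nvopy
Final line count: 7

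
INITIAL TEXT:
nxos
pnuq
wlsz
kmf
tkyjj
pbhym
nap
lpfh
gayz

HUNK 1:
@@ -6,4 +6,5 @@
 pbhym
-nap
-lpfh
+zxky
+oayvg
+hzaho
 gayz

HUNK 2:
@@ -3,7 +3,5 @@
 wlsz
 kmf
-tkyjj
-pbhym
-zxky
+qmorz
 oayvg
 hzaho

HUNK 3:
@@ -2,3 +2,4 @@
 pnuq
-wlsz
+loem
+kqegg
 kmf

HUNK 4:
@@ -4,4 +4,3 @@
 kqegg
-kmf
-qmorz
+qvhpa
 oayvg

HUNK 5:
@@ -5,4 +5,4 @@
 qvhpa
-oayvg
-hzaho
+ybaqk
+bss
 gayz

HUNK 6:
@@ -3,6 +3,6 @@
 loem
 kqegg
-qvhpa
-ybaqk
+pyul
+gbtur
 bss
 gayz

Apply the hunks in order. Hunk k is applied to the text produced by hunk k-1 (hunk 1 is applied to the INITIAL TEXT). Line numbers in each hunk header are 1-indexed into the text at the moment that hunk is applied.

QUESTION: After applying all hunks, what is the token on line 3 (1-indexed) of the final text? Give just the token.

Hunk 1: at line 6 remove [nap,lpfh] add [zxky,oayvg,hzaho] -> 10 lines: nxos pnuq wlsz kmf tkyjj pbhym zxky oayvg hzaho gayz
Hunk 2: at line 3 remove [tkyjj,pbhym,zxky] add [qmorz] -> 8 lines: nxos pnuq wlsz kmf qmorz oayvg hzaho gayz
Hunk 3: at line 2 remove [wlsz] add [loem,kqegg] -> 9 lines: nxos pnuq loem kqegg kmf qmorz oayvg hzaho gayz
Hunk 4: at line 4 remove [kmf,qmorz] add [qvhpa] -> 8 lines: nxos pnuq loem kqegg qvhpa oayvg hzaho gayz
Hunk 5: at line 5 remove [oayvg,hzaho] add [ybaqk,bss] -> 8 lines: nxos pnuq loem kqegg qvhpa ybaqk bss gayz
Hunk 6: at line 3 remove [qvhpa,ybaqk] add [pyul,gbtur] -> 8 lines: nxos pnuq loem kqegg pyul gbtur bss gayz
Final line 3: loem

Answer: loem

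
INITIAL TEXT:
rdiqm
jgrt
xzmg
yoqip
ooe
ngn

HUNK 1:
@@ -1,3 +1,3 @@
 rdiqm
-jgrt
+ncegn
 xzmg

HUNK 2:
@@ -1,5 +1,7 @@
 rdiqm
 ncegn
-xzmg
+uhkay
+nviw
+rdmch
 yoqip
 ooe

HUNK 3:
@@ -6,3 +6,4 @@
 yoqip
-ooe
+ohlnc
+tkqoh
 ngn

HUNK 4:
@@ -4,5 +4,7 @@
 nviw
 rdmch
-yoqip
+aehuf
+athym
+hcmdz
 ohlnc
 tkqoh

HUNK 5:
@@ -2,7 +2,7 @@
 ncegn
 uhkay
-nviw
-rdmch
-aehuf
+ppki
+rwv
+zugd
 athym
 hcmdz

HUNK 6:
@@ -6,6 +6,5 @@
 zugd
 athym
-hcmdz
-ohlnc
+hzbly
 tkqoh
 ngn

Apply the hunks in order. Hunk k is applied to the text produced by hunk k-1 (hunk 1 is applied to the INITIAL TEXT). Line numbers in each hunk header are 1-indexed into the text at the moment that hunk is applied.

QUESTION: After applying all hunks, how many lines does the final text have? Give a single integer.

Hunk 1: at line 1 remove [jgrt] add [ncegn] -> 6 lines: rdiqm ncegn xzmg yoqip ooe ngn
Hunk 2: at line 1 remove [xzmg] add [uhkay,nviw,rdmch] -> 8 lines: rdiqm ncegn uhkay nviw rdmch yoqip ooe ngn
Hunk 3: at line 6 remove [ooe] add [ohlnc,tkqoh] -> 9 lines: rdiqm ncegn uhkay nviw rdmch yoqip ohlnc tkqoh ngn
Hunk 4: at line 4 remove [yoqip] add [aehuf,athym,hcmdz] -> 11 lines: rdiqm ncegn uhkay nviw rdmch aehuf athym hcmdz ohlnc tkqoh ngn
Hunk 5: at line 2 remove [nviw,rdmch,aehuf] add [ppki,rwv,zugd] -> 11 lines: rdiqm ncegn uhkay ppki rwv zugd athym hcmdz ohlnc tkqoh ngn
Hunk 6: at line 6 remove [hcmdz,ohlnc] add [hzbly] -> 10 lines: rdiqm ncegn uhkay ppki rwv zugd athym hzbly tkqoh ngn
Final line count: 10

Answer: 10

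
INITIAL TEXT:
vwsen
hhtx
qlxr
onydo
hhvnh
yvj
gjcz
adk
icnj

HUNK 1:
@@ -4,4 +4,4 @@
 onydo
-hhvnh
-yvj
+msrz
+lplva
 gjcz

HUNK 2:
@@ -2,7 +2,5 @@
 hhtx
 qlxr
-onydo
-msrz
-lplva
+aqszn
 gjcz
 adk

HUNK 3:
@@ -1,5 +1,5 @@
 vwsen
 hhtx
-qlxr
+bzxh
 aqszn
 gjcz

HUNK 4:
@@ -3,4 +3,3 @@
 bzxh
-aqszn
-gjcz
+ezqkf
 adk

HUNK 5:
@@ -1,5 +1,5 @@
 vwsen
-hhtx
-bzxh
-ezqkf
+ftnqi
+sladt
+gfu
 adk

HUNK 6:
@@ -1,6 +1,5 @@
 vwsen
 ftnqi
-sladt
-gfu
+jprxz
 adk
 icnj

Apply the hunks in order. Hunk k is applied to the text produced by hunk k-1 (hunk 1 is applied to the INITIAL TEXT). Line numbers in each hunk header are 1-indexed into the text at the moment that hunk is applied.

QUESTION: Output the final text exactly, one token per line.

Hunk 1: at line 4 remove [hhvnh,yvj] add [msrz,lplva] -> 9 lines: vwsen hhtx qlxr onydo msrz lplva gjcz adk icnj
Hunk 2: at line 2 remove [onydo,msrz,lplva] add [aqszn] -> 7 lines: vwsen hhtx qlxr aqszn gjcz adk icnj
Hunk 3: at line 1 remove [qlxr] add [bzxh] -> 7 lines: vwsen hhtx bzxh aqszn gjcz adk icnj
Hunk 4: at line 3 remove [aqszn,gjcz] add [ezqkf] -> 6 lines: vwsen hhtx bzxh ezqkf adk icnj
Hunk 5: at line 1 remove [hhtx,bzxh,ezqkf] add [ftnqi,sladt,gfu] -> 6 lines: vwsen ftnqi sladt gfu adk icnj
Hunk 6: at line 1 remove [sladt,gfu] add [jprxz] -> 5 lines: vwsen ftnqi jprxz adk icnj

Answer: vwsen
ftnqi
jprxz
adk
icnj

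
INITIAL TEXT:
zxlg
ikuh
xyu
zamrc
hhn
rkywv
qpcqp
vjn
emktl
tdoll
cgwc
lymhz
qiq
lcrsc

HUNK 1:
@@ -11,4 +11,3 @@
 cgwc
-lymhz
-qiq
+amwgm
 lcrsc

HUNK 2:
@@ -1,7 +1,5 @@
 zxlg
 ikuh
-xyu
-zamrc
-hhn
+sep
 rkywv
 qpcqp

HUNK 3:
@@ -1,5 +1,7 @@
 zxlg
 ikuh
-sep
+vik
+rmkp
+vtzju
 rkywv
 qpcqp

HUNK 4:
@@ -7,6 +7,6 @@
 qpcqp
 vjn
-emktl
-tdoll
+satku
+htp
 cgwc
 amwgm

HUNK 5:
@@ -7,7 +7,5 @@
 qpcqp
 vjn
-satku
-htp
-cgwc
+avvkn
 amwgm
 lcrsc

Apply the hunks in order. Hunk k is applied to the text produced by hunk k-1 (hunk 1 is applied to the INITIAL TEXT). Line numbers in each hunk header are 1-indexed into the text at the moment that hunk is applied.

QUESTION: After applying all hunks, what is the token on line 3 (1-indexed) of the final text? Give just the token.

Hunk 1: at line 11 remove [lymhz,qiq] add [amwgm] -> 13 lines: zxlg ikuh xyu zamrc hhn rkywv qpcqp vjn emktl tdoll cgwc amwgm lcrsc
Hunk 2: at line 1 remove [xyu,zamrc,hhn] add [sep] -> 11 lines: zxlg ikuh sep rkywv qpcqp vjn emktl tdoll cgwc amwgm lcrsc
Hunk 3: at line 1 remove [sep] add [vik,rmkp,vtzju] -> 13 lines: zxlg ikuh vik rmkp vtzju rkywv qpcqp vjn emktl tdoll cgwc amwgm lcrsc
Hunk 4: at line 7 remove [emktl,tdoll] add [satku,htp] -> 13 lines: zxlg ikuh vik rmkp vtzju rkywv qpcqp vjn satku htp cgwc amwgm lcrsc
Hunk 5: at line 7 remove [satku,htp,cgwc] add [avvkn] -> 11 lines: zxlg ikuh vik rmkp vtzju rkywv qpcqp vjn avvkn amwgm lcrsc
Final line 3: vik

Answer: vik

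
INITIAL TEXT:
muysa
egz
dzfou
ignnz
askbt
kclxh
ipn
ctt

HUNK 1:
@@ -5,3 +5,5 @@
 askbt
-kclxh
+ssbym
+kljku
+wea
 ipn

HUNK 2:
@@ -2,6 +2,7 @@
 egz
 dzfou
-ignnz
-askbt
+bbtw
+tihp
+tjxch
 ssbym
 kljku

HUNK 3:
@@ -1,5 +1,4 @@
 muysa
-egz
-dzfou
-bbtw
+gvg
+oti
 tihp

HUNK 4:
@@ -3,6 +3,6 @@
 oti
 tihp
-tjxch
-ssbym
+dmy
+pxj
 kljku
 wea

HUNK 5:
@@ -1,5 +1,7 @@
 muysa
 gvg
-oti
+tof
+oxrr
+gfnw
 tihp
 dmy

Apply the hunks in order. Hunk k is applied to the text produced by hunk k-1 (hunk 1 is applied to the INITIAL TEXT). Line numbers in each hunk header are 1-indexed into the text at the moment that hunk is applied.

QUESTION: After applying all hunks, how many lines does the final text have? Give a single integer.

Hunk 1: at line 5 remove [kclxh] add [ssbym,kljku,wea] -> 10 lines: muysa egz dzfou ignnz askbt ssbym kljku wea ipn ctt
Hunk 2: at line 2 remove [ignnz,askbt] add [bbtw,tihp,tjxch] -> 11 lines: muysa egz dzfou bbtw tihp tjxch ssbym kljku wea ipn ctt
Hunk 3: at line 1 remove [egz,dzfou,bbtw] add [gvg,oti] -> 10 lines: muysa gvg oti tihp tjxch ssbym kljku wea ipn ctt
Hunk 4: at line 3 remove [tjxch,ssbym] add [dmy,pxj] -> 10 lines: muysa gvg oti tihp dmy pxj kljku wea ipn ctt
Hunk 5: at line 1 remove [oti] add [tof,oxrr,gfnw] -> 12 lines: muysa gvg tof oxrr gfnw tihp dmy pxj kljku wea ipn ctt
Final line count: 12

Answer: 12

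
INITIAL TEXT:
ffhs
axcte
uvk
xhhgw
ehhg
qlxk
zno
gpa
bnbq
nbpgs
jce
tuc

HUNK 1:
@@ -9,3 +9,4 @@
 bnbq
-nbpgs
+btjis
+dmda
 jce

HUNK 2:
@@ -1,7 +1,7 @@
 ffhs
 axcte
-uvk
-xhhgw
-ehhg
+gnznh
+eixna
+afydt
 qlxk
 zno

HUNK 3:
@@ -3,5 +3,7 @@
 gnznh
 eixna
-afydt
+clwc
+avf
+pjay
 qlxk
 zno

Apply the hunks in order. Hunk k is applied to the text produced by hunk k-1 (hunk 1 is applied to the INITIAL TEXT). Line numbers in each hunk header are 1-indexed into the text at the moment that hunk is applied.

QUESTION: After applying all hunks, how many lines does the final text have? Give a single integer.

Hunk 1: at line 9 remove [nbpgs] add [btjis,dmda] -> 13 lines: ffhs axcte uvk xhhgw ehhg qlxk zno gpa bnbq btjis dmda jce tuc
Hunk 2: at line 1 remove [uvk,xhhgw,ehhg] add [gnznh,eixna,afydt] -> 13 lines: ffhs axcte gnznh eixna afydt qlxk zno gpa bnbq btjis dmda jce tuc
Hunk 3: at line 3 remove [afydt] add [clwc,avf,pjay] -> 15 lines: ffhs axcte gnznh eixna clwc avf pjay qlxk zno gpa bnbq btjis dmda jce tuc
Final line count: 15

Answer: 15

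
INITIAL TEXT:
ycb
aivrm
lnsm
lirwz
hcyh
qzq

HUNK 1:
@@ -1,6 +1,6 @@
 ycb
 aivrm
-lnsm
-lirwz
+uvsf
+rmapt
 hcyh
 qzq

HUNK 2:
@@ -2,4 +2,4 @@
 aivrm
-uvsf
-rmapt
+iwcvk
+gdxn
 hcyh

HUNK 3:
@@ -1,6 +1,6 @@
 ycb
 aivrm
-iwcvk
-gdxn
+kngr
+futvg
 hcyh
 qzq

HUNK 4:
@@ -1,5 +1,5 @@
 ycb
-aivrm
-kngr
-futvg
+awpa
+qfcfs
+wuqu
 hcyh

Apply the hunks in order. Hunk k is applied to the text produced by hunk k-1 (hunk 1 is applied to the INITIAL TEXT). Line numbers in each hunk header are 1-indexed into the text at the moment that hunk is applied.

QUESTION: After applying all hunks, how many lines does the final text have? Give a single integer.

Answer: 6

Derivation:
Hunk 1: at line 1 remove [lnsm,lirwz] add [uvsf,rmapt] -> 6 lines: ycb aivrm uvsf rmapt hcyh qzq
Hunk 2: at line 2 remove [uvsf,rmapt] add [iwcvk,gdxn] -> 6 lines: ycb aivrm iwcvk gdxn hcyh qzq
Hunk 3: at line 1 remove [iwcvk,gdxn] add [kngr,futvg] -> 6 lines: ycb aivrm kngr futvg hcyh qzq
Hunk 4: at line 1 remove [aivrm,kngr,futvg] add [awpa,qfcfs,wuqu] -> 6 lines: ycb awpa qfcfs wuqu hcyh qzq
Final line count: 6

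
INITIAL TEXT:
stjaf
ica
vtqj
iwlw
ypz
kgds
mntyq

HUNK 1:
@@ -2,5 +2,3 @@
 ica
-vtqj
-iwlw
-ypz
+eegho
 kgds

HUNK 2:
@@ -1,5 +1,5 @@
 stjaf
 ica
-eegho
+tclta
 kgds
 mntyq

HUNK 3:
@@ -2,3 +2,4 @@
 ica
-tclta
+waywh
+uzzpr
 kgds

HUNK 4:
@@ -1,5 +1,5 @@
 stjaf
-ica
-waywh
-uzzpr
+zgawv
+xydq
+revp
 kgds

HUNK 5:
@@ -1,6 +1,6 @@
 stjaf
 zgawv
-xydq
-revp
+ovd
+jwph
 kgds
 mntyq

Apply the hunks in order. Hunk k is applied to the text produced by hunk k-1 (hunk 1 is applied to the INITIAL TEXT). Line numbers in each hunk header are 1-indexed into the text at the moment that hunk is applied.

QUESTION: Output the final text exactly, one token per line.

Hunk 1: at line 2 remove [vtqj,iwlw,ypz] add [eegho] -> 5 lines: stjaf ica eegho kgds mntyq
Hunk 2: at line 1 remove [eegho] add [tclta] -> 5 lines: stjaf ica tclta kgds mntyq
Hunk 3: at line 2 remove [tclta] add [waywh,uzzpr] -> 6 lines: stjaf ica waywh uzzpr kgds mntyq
Hunk 4: at line 1 remove [ica,waywh,uzzpr] add [zgawv,xydq,revp] -> 6 lines: stjaf zgawv xydq revp kgds mntyq
Hunk 5: at line 1 remove [xydq,revp] add [ovd,jwph] -> 6 lines: stjaf zgawv ovd jwph kgds mntyq

Answer: stjaf
zgawv
ovd
jwph
kgds
mntyq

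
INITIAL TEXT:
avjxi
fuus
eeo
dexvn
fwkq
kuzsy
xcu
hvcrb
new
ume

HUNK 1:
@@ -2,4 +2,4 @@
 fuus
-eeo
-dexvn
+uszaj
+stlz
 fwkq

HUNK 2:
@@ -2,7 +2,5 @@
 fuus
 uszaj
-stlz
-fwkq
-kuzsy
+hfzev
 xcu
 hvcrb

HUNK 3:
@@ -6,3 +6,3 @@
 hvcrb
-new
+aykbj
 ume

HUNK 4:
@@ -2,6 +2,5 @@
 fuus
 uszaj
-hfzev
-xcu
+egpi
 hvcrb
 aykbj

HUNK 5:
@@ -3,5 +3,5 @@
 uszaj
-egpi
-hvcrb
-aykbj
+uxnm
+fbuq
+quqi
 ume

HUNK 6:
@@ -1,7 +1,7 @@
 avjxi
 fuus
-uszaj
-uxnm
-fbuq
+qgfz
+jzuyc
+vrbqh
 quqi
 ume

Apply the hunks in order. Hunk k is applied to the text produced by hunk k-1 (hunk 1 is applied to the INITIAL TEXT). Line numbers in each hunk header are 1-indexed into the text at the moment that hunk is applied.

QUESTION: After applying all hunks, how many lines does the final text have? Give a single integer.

Hunk 1: at line 2 remove [eeo,dexvn] add [uszaj,stlz] -> 10 lines: avjxi fuus uszaj stlz fwkq kuzsy xcu hvcrb new ume
Hunk 2: at line 2 remove [stlz,fwkq,kuzsy] add [hfzev] -> 8 lines: avjxi fuus uszaj hfzev xcu hvcrb new ume
Hunk 3: at line 6 remove [new] add [aykbj] -> 8 lines: avjxi fuus uszaj hfzev xcu hvcrb aykbj ume
Hunk 4: at line 2 remove [hfzev,xcu] add [egpi] -> 7 lines: avjxi fuus uszaj egpi hvcrb aykbj ume
Hunk 5: at line 3 remove [egpi,hvcrb,aykbj] add [uxnm,fbuq,quqi] -> 7 lines: avjxi fuus uszaj uxnm fbuq quqi ume
Hunk 6: at line 1 remove [uszaj,uxnm,fbuq] add [qgfz,jzuyc,vrbqh] -> 7 lines: avjxi fuus qgfz jzuyc vrbqh quqi ume
Final line count: 7

Answer: 7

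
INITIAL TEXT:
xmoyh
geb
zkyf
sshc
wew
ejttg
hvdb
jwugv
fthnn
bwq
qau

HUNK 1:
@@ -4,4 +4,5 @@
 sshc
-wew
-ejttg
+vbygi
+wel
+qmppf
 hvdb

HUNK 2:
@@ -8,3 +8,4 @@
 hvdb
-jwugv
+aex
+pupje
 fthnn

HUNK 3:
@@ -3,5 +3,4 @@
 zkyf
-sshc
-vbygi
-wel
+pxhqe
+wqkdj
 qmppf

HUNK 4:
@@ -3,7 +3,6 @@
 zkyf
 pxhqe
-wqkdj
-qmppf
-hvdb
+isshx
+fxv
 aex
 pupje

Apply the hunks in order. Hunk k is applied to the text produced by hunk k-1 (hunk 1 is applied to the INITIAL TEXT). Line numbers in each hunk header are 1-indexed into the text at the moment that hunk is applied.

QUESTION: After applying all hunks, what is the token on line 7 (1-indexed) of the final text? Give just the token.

Answer: aex

Derivation:
Hunk 1: at line 4 remove [wew,ejttg] add [vbygi,wel,qmppf] -> 12 lines: xmoyh geb zkyf sshc vbygi wel qmppf hvdb jwugv fthnn bwq qau
Hunk 2: at line 8 remove [jwugv] add [aex,pupje] -> 13 lines: xmoyh geb zkyf sshc vbygi wel qmppf hvdb aex pupje fthnn bwq qau
Hunk 3: at line 3 remove [sshc,vbygi,wel] add [pxhqe,wqkdj] -> 12 lines: xmoyh geb zkyf pxhqe wqkdj qmppf hvdb aex pupje fthnn bwq qau
Hunk 4: at line 3 remove [wqkdj,qmppf,hvdb] add [isshx,fxv] -> 11 lines: xmoyh geb zkyf pxhqe isshx fxv aex pupje fthnn bwq qau
Final line 7: aex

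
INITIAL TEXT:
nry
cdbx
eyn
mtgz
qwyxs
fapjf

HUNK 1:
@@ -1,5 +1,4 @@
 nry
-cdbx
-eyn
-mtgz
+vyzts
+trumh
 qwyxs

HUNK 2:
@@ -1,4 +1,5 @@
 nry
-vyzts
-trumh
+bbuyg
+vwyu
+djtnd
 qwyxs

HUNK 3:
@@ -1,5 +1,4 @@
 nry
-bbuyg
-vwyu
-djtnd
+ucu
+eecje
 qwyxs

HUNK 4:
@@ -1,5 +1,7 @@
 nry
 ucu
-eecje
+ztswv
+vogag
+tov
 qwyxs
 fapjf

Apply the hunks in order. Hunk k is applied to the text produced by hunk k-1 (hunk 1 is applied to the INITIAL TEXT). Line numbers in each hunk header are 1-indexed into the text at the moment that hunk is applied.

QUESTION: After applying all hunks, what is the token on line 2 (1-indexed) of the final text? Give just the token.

Hunk 1: at line 1 remove [cdbx,eyn,mtgz] add [vyzts,trumh] -> 5 lines: nry vyzts trumh qwyxs fapjf
Hunk 2: at line 1 remove [vyzts,trumh] add [bbuyg,vwyu,djtnd] -> 6 lines: nry bbuyg vwyu djtnd qwyxs fapjf
Hunk 3: at line 1 remove [bbuyg,vwyu,djtnd] add [ucu,eecje] -> 5 lines: nry ucu eecje qwyxs fapjf
Hunk 4: at line 1 remove [eecje] add [ztswv,vogag,tov] -> 7 lines: nry ucu ztswv vogag tov qwyxs fapjf
Final line 2: ucu

Answer: ucu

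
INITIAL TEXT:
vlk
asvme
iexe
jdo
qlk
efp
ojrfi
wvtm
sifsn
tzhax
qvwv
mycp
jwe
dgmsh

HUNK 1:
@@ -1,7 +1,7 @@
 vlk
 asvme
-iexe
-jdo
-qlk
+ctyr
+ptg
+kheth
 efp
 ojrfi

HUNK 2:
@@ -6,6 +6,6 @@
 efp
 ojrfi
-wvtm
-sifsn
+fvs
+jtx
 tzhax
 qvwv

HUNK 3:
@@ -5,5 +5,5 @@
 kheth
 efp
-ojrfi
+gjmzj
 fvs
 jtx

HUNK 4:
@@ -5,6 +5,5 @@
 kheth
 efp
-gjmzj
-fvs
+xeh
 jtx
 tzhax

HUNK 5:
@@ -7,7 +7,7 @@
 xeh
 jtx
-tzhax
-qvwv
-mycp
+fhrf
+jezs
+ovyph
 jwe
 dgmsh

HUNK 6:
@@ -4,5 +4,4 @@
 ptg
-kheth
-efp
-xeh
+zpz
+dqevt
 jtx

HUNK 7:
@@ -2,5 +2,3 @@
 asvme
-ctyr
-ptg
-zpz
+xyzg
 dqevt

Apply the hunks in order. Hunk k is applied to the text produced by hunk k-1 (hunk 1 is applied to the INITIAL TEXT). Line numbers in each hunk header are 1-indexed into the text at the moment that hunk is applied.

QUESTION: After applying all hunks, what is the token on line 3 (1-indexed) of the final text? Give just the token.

Hunk 1: at line 1 remove [iexe,jdo,qlk] add [ctyr,ptg,kheth] -> 14 lines: vlk asvme ctyr ptg kheth efp ojrfi wvtm sifsn tzhax qvwv mycp jwe dgmsh
Hunk 2: at line 6 remove [wvtm,sifsn] add [fvs,jtx] -> 14 lines: vlk asvme ctyr ptg kheth efp ojrfi fvs jtx tzhax qvwv mycp jwe dgmsh
Hunk 3: at line 5 remove [ojrfi] add [gjmzj] -> 14 lines: vlk asvme ctyr ptg kheth efp gjmzj fvs jtx tzhax qvwv mycp jwe dgmsh
Hunk 4: at line 5 remove [gjmzj,fvs] add [xeh] -> 13 lines: vlk asvme ctyr ptg kheth efp xeh jtx tzhax qvwv mycp jwe dgmsh
Hunk 5: at line 7 remove [tzhax,qvwv,mycp] add [fhrf,jezs,ovyph] -> 13 lines: vlk asvme ctyr ptg kheth efp xeh jtx fhrf jezs ovyph jwe dgmsh
Hunk 6: at line 4 remove [kheth,efp,xeh] add [zpz,dqevt] -> 12 lines: vlk asvme ctyr ptg zpz dqevt jtx fhrf jezs ovyph jwe dgmsh
Hunk 7: at line 2 remove [ctyr,ptg,zpz] add [xyzg] -> 10 lines: vlk asvme xyzg dqevt jtx fhrf jezs ovyph jwe dgmsh
Final line 3: xyzg

Answer: xyzg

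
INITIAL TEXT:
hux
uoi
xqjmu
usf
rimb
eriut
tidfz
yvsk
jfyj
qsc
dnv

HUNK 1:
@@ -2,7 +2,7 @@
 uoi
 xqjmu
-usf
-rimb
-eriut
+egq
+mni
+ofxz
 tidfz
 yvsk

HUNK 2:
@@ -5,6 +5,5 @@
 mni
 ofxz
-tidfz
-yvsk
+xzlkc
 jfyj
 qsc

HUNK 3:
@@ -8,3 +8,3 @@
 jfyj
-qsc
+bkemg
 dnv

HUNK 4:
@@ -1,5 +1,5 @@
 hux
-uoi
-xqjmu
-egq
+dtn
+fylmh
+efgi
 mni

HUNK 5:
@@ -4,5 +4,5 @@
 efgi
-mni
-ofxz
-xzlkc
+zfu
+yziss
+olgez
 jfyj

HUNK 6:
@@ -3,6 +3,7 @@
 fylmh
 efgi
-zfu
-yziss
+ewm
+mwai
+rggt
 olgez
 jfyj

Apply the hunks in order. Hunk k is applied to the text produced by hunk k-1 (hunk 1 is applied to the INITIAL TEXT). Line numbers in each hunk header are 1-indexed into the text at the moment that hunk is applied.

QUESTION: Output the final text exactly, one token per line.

Hunk 1: at line 2 remove [usf,rimb,eriut] add [egq,mni,ofxz] -> 11 lines: hux uoi xqjmu egq mni ofxz tidfz yvsk jfyj qsc dnv
Hunk 2: at line 5 remove [tidfz,yvsk] add [xzlkc] -> 10 lines: hux uoi xqjmu egq mni ofxz xzlkc jfyj qsc dnv
Hunk 3: at line 8 remove [qsc] add [bkemg] -> 10 lines: hux uoi xqjmu egq mni ofxz xzlkc jfyj bkemg dnv
Hunk 4: at line 1 remove [uoi,xqjmu,egq] add [dtn,fylmh,efgi] -> 10 lines: hux dtn fylmh efgi mni ofxz xzlkc jfyj bkemg dnv
Hunk 5: at line 4 remove [mni,ofxz,xzlkc] add [zfu,yziss,olgez] -> 10 lines: hux dtn fylmh efgi zfu yziss olgez jfyj bkemg dnv
Hunk 6: at line 3 remove [zfu,yziss] add [ewm,mwai,rggt] -> 11 lines: hux dtn fylmh efgi ewm mwai rggt olgez jfyj bkemg dnv

Answer: hux
dtn
fylmh
efgi
ewm
mwai
rggt
olgez
jfyj
bkemg
dnv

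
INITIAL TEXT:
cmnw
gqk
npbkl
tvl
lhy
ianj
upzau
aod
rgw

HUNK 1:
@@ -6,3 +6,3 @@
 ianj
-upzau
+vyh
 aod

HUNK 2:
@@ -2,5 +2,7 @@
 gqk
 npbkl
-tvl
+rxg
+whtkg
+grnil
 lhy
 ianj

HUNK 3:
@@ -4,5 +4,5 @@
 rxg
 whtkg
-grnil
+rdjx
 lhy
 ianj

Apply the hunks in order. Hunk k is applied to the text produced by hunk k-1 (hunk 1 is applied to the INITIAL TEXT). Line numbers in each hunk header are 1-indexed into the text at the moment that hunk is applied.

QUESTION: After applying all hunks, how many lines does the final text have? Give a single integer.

Hunk 1: at line 6 remove [upzau] add [vyh] -> 9 lines: cmnw gqk npbkl tvl lhy ianj vyh aod rgw
Hunk 2: at line 2 remove [tvl] add [rxg,whtkg,grnil] -> 11 lines: cmnw gqk npbkl rxg whtkg grnil lhy ianj vyh aod rgw
Hunk 3: at line 4 remove [grnil] add [rdjx] -> 11 lines: cmnw gqk npbkl rxg whtkg rdjx lhy ianj vyh aod rgw
Final line count: 11

Answer: 11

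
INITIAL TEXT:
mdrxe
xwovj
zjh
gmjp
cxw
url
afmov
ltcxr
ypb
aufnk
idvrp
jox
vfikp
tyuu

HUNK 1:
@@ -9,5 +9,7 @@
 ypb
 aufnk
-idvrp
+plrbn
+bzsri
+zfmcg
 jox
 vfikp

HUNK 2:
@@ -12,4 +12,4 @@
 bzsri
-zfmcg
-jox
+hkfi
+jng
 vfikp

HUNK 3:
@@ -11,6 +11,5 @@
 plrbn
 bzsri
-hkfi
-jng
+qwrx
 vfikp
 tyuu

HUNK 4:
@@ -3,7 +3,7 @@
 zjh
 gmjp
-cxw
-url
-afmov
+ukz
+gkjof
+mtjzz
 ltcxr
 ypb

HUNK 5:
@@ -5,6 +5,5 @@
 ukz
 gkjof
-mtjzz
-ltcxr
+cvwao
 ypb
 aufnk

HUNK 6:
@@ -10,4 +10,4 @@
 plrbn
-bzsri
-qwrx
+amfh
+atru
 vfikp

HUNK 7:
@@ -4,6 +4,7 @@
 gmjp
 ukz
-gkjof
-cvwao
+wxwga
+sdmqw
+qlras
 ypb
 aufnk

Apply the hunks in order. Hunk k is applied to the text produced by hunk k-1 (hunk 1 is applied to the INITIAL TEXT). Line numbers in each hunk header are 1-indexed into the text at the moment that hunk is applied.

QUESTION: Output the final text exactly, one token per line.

Hunk 1: at line 9 remove [idvrp] add [plrbn,bzsri,zfmcg] -> 16 lines: mdrxe xwovj zjh gmjp cxw url afmov ltcxr ypb aufnk plrbn bzsri zfmcg jox vfikp tyuu
Hunk 2: at line 12 remove [zfmcg,jox] add [hkfi,jng] -> 16 lines: mdrxe xwovj zjh gmjp cxw url afmov ltcxr ypb aufnk plrbn bzsri hkfi jng vfikp tyuu
Hunk 3: at line 11 remove [hkfi,jng] add [qwrx] -> 15 lines: mdrxe xwovj zjh gmjp cxw url afmov ltcxr ypb aufnk plrbn bzsri qwrx vfikp tyuu
Hunk 4: at line 3 remove [cxw,url,afmov] add [ukz,gkjof,mtjzz] -> 15 lines: mdrxe xwovj zjh gmjp ukz gkjof mtjzz ltcxr ypb aufnk plrbn bzsri qwrx vfikp tyuu
Hunk 5: at line 5 remove [mtjzz,ltcxr] add [cvwao] -> 14 lines: mdrxe xwovj zjh gmjp ukz gkjof cvwao ypb aufnk plrbn bzsri qwrx vfikp tyuu
Hunk 6: at line 10 remove [bzsri,qwrx] add [amfh,atru] -> 14 lines: mdrxe xwovj zjh gmjp ukz gkjof cvwao ypb aufnk plrbn amfh atru vfikp tyuu
Hunk 7: at line 4 remove [gkjof,cvwao] add [wxwga,sdmqw,qlras] -> 15 lines: mdrxe xwovj zjh gmjp ukz wxwga sdmqw qlras ypb aufnk plrbn amfh atru vfikp tyuu

Answer: mdrxe
xwovj
zjh
gmjp
ukz
wxwga
sdmqw
qlras
ypb
aufnk
plrbn
amfh
atru
vfikp
tyuu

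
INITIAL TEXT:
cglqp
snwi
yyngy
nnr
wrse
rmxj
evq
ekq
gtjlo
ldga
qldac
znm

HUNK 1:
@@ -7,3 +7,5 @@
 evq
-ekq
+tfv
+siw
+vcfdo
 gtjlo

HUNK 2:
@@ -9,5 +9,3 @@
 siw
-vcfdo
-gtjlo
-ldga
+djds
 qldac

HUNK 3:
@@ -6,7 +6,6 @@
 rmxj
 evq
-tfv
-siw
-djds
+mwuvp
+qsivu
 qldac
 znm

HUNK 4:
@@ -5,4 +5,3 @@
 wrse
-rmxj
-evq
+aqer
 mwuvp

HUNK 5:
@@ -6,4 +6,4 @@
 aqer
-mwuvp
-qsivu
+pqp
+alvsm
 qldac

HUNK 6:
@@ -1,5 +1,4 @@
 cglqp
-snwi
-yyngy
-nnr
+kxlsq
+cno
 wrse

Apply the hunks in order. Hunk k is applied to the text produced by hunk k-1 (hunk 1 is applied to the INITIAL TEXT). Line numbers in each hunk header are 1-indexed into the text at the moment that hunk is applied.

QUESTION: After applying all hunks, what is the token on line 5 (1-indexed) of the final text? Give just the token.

Answer: aqer

Derivation:
Hunk 1: at line 7 remove [ekq] add [tfv,siw,vcfdo] -> 14 lines: cglqp snwi yyngy nnr wrse rmxj evq tfv siw vcfdo gtjlo ldga qldac znm
Hunk 2: at line 9 remove [vcfdo,gtjlo,ldga] add [djds] -> 12 lines: cglqp snwi yyngy nnr wrse rmxj evq tfv siw djds qldac znm
Hunk 3: at line 6 remove [tfv,siw,djds] add [mwuvp,qsivu] -> 11 lines: cglqp snwi yyngy nnr wrse rmxj evq mwuvp qsivu qldac znm
Hunk 4: at line 5 remove [rmxj,evq] add [aqer] -> 10 lines: cglqp snwi yyngy nnr wrse aqer mwuvp qsivu qldac znm
Hunk 5: at line 6 remove [mwuvp,qsivu] add [pqp,alvsm] -> 10 lines: cglqp snwi yyngy nnr wrse aqer pqp alvsm qldac znm
Hunk 6: at line 1 remove [snwi,yyngy,nnr] add [kxlsq,cno] -> 9 lines: cglqp kxlsq cno wrse aqer pqp alvsm qldac znm
Final line 5: aqer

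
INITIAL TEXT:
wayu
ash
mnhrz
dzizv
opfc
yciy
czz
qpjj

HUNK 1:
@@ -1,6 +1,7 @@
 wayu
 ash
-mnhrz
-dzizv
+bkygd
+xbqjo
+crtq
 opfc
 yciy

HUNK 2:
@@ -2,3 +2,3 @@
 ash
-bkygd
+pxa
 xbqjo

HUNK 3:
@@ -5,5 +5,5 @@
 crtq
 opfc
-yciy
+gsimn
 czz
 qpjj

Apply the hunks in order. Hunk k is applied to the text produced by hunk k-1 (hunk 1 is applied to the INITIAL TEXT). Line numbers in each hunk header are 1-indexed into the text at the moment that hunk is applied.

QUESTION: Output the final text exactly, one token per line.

Hunk 1: at line 1 remove [mnhrz,dzizv] add [bkygd,xbqjo,crtq] -> 9 lines: wayu ash bkygd xbqjo crtq opfc yciy czz qpjj
Hunk 2: at line 2 remove [bkygd] add [pxa] -> 9 lines: wayu ash pxa xbqjo crtq opfc yciy czz qpjj
Hunk 3: at line 5 remove [yciy] add [gsimn] -> 9 lines: wayu ash pxa xbqjo crtq opfc gsimn czz qpjj

Answer: wayu
ash
pxa
xbqjo
crtq
opfc
gsimn
czz
qpjj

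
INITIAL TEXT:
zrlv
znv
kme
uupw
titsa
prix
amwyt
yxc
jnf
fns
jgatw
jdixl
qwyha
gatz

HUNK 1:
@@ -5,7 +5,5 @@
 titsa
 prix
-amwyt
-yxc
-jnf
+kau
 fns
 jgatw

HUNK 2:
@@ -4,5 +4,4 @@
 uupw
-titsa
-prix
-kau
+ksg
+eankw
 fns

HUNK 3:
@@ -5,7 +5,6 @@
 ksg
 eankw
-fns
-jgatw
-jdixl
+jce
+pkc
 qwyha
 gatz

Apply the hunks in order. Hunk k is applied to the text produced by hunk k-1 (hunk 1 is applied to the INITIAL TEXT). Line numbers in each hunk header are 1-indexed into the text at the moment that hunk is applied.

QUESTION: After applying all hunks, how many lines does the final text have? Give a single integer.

Answer: 10

Derivation:
Hunk 1: at line 5 remove [amwyt,yxc,jnf] add [kau] -> 12 lines: zrlv znv kme uupw titsa prix kau fns jgatw jdixl qwyha gatz
Hunk 2: at line 4 remove [titsa,prix,kau] add [ksg,eankw] -> 11 lines: zrlv znv kme uupw ksg eankw fns jgatw jdixl qwyha gatz
Hunk 3: at line 5 remove [fns,jgatw,jdixl] add [jce,pkc] -> 10 lines: zrlv znv kme uupw ksg eankw jce pkc qwyha gatz
Final line count: 10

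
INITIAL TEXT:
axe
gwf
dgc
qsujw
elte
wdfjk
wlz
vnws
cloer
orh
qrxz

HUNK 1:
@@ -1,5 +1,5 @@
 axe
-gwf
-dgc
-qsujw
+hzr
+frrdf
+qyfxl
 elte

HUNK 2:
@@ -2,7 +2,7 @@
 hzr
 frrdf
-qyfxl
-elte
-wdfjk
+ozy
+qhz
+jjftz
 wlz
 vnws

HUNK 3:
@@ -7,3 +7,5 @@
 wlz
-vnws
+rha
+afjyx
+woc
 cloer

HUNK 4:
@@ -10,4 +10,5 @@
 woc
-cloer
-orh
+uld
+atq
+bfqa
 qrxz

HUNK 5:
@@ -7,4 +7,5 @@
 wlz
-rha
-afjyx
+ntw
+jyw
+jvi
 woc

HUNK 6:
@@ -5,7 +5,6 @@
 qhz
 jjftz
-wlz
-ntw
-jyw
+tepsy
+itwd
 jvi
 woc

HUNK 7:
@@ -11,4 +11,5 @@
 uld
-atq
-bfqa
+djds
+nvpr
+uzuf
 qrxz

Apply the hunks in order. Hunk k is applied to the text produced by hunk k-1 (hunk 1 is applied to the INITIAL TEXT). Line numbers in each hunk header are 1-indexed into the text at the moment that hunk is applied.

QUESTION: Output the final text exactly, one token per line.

Hunk 1: at line 1 remove [gwf,dgc,qsujw] add [hzr,frrdf,qyfxl] -> 11 lines: axe hzr frrdf qyfxl elte wdfjk wlz vnws cloer orh qrxz
Hunk 2: at line 2 remove [qyfxl,elte,wdfjk] add [ozy,qhz,jjftz] -> 11 lines: axe hzr frrdf ozy qhz jjftz wlz vnws cloer orh qrxz
Hunk 3: at line 7 remove [vnws] add [rha,afjyx,woc] -> 13 lines: axe hzr frrdf ozy qhz jjftz wlz rha afjyx woc cloer orh qrxz
Hunk 4: at line 10 remove [cloer,orh] add [uld,atq,bfqa] -> 14 lines: axe hzr frrdf ozy qhz jjftz wlz rha afjyx woc uld atq bfqa qrxz
Hunk 5: at line 7 remove [rha,afjyx] add [ntw,jyw,jvi] -> 15 lines: axe hzr frrdf ozy qhz jjftz wlz ntw jyw jvi woc uld atq bfqa qrxz
Hunk 6: at line 5 remove [wlz,ntw,jyw] add [tepsy,itwd] -> 14 lines: axe hzr frrdf ozy qhz jjftz tepsy itwd jvi woc uld atq bfqa qrxz
Hunk 7: at line 11 remove [atq,bfqa] add [djds,nvpr,uzuf] -> 15 lines: axe hzr frrdf ozy qhz jjftz tepsy itwd jvi woc uld djds nvpr uzuf qrxz

Answer: axe
hzr
frrdf
ozy
qhz
jjftz
tepsy
itwd
jvi
woc
uld
djds
nvpr
uzuf
qrxz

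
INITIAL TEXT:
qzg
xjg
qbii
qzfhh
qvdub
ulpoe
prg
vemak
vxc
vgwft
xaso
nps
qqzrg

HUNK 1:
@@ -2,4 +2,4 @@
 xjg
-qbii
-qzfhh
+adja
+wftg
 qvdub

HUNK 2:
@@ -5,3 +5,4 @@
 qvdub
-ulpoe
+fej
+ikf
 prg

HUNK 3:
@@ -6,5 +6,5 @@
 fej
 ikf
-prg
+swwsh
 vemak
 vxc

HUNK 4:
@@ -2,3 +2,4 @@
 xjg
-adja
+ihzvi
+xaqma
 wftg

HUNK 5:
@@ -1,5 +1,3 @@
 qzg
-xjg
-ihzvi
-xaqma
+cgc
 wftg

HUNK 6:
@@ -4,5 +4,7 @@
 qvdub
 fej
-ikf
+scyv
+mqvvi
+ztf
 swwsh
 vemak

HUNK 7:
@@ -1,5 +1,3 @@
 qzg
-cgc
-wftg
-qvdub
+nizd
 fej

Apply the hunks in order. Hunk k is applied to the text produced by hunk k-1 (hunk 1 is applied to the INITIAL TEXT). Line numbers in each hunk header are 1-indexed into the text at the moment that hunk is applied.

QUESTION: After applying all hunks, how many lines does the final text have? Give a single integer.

Hunk 1: at line 2 remove [qbii,qzfhh] add [adja,wftg] -> 13 lines: qzg xjg adja wftg qvdub ulpoe prg vemak vxc vgwft xaso nps qqzrg
Hunk 2: at line 5 remove [ulpoe] add [fej,ikf] -> 14 lines: qzg xjg adja wftg qvdub fej ikf prg vemak vxc vgwft xaso nps qqzrg
Hunk 3: at line 6 remove [prg] add [swwsh] -> 14 lines: qzg xjg adja wftg qvdub fej ikf swwsh vemak vxc vgwft xaso nps qqzrg
Hunk 4: at line 2 remove [adja] add [ihzvi,xaqma] -> 15 lines: qzg xjg ihzvi xaqma wftg qvdub fej ikf swwsh vemak vxc vgwft xaso nps qqzrg
Hunk 5: at line 1 remove [xjg,ihzvi,xaqma] add [cgc] -> 13 lines: qzg cgc wftg qvdub fej ikf swwsh vemak vxc vgwft xaso nps qqzrg
Hunk 6: at line 4 remove [ikf] add [scyv,mqvvi,ztf] -> 15 lines: qzg cgc wftg qvdub fej scyv mqvvi ztf swwsh vemak vxc vgwft xaso nps qqzrg
Hunk 7: at line 1 remove [cgc,wftg,qvdub] add [nizd] -> 13 lines: qzg nizd fej scyv mqvvi ztf swwsh vemak vxc vgwft xaso nps qqzrg
Final line count: 13

Answer: 13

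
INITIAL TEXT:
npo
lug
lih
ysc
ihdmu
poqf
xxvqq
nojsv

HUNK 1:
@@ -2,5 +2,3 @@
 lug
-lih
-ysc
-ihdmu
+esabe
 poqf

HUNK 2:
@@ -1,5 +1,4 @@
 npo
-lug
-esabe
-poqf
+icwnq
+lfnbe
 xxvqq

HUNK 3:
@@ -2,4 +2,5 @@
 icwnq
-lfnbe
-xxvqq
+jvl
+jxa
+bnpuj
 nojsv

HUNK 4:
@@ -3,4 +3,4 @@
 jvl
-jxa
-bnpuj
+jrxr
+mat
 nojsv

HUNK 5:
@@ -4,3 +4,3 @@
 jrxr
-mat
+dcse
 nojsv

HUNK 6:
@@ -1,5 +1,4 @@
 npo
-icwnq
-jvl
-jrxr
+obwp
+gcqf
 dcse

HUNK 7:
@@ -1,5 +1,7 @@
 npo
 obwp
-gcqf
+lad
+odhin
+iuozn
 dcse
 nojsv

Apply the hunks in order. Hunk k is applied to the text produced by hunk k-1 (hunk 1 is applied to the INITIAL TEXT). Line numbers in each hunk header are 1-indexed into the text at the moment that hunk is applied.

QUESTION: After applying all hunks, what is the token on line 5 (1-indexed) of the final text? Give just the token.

Answer: iuozn

Derivation:
Hunk 1: at line 2 remove [lih,ysc,ihdmu] add [esabe] -> 6 lines: npo lug esabe poqf xxvqq nojsv
Hunk 2: at line 1 remove [lug,esabe,poqf] add [icwnq,lfnbe] -> 5 lines: npo icwnq lfnbe xxvqq nojsv
Hunk 3: at line 2 remove [lfnbe,xxvqq] add [jvl,jxa,bnpuj] -> 6 lines: npo icwnq jvl jxa bnpuj nojsv
Hunk 4: at line 3 remove [jxa,bnpuj] add [jrxr,mat] -> 6 lines: npo icwnq jvl jrxr mat nojsv
Hunk 5: at line 4 remove [mat] add [dcse] -> 6 lines: npo icwnq jvl jrxr dcse nojsv
Hunk 6: at line 1 remove [icwnq,jvl,jrxr] add [obwp,gcqf] -> 5 lines: npo obwp gcqf dcse nojsv
Hunk 7: at line 1 remove [gcqf] add [lad,odhin,iuozn] -> 7 lines: npo obwp lad odhin iuozn dcse nojsv
Final line 5: iuozn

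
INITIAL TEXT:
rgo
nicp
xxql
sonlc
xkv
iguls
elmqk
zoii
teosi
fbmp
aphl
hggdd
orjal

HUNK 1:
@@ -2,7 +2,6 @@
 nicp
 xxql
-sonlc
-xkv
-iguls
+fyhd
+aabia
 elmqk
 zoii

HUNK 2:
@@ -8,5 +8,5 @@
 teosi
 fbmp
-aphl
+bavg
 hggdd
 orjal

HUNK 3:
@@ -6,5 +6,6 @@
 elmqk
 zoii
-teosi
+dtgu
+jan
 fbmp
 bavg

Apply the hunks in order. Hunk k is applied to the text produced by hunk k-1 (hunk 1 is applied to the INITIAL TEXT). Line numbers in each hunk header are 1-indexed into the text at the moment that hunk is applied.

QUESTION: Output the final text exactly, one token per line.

Answer: rgo
nicp
xxql
fyhd
aabia
elmqk
zoii
dtgu
jan
fbmp
bavg
hggdd
orjal

Derivation:
Hunk 1: at line 2 remove [sonlc,xkv,iguls] add [fyhd,aabia] -> 12 lines: rgo nicp xxql fyhd aabia elmqk zoii teosi fbmp aphl hggdd orjal
Hunk 2: at line 8 remove [aphl] add [bavg] -> 12 lines: rgo nicp xxql fyhd aabia elmqk zoii teosi fbmp bavg hggdd orjal
Hunk 3: at line 6 remove [teosi] add [dtgu,jan] -> 13 lines: rgo nicp xxql fyhd aabia elmqk zoii dtgu jan fbmp bavg hggdd orjal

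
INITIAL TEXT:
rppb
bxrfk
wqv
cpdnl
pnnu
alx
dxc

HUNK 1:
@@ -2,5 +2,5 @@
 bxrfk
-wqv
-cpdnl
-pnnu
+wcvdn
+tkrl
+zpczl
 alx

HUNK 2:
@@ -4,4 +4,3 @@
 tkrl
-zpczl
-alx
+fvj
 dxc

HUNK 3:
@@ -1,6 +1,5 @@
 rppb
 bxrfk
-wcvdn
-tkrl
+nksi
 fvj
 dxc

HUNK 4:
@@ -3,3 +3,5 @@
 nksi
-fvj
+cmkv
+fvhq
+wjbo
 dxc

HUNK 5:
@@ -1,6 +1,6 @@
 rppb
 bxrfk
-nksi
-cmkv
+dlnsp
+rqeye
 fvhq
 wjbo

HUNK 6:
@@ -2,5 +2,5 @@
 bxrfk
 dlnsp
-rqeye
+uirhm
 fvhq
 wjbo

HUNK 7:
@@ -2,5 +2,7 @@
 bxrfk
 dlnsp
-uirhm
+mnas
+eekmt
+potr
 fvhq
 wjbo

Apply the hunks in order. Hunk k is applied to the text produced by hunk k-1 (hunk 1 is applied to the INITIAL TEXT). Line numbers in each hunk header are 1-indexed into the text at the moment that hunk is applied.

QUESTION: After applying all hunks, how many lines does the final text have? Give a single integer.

Answer: 9

Derivation:
Hunk 1: at line 2 remove [wqv,cpdnl,pnnu] add [wcvdn,tkrl,zpczl] -> 7 lines: rppb bxrfk wcvdn tkrl zpczl alx dxc
Hunk 2: at line 4 remove [zpczl,alx] add [fvj] -> 6 lines: rppb bxrfk wcvdn tkrl fvj dxc
Hunk 3: at line 1 remove [wcvdn,tkrl] add [nksi] -> 5 lines: rppb bxrfk nksi fvj dxc
Hunk 4: at line 3 remove [fvj] add [cmkv,fvhq,wjbo] -> 7 lines: rppb bxrfk nksi cmkv fvhq wjbo dxc
Hunk 5: at line 1 remove [nksi,cmkv] add [dlnsp,rqeye] -> 7 lines: rppb bxrfk dlnsp rqeye fvhq wjbo dxc
Hunk 6: at line 2 remove [rqeye] add [uirhm] -> 7 lines: rppb bxrfk dlnsp uirhm fvhq wjbo dxc
Hunk 7: at line 2 remove [uirhm] add [mnas,eekmt,potr] -> 9 lines: rppb bxrfk dlnsp mnas eekmt potr fvhq wjbo dxc
Final line count: 9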